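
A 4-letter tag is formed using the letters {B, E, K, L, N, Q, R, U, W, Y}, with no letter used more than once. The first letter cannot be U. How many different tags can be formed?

The first letter has 10−1 = 9 choices (anything except U).
The remaining 3 letters are filled from the other 9 symbols without repetition: 9 × 8 × 7 = 504.
Total: 9 × 504 = 4536.

4536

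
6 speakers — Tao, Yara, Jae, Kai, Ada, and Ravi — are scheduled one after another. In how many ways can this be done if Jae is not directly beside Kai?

480

There are 6! = 720 arrangements in all. If Jae and Kai are adjacent, merging them into one block gives 2·(5)! = 240 arrangements.
Complementary counting: 720 − 240 = 480.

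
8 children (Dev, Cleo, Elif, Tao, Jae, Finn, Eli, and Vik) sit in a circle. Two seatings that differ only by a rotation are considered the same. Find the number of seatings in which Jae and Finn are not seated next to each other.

Without the restriction there are (7)! = 5040 seatings.
Those with Jae next to Finn: fuse the pair into one unit and seat 7 units around a circle — 2·(6)! = 1440.
Subtracting, 5040 − 1440 = 3600.

3600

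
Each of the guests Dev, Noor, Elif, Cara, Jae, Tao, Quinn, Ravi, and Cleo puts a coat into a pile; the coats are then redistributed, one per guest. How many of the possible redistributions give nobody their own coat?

133496

This is the derangement count D_9: permutations of 9 items with no fixed point.
By inclusion–exclusion this is Σ_{j=0}^{9} (−1)^j C(9,j)·(9−j)!.
Computing: 362880 − 362880 + 181440 − 60480 + 15120 − 3024 + 504 − 72 + 9 − 1 = 133496.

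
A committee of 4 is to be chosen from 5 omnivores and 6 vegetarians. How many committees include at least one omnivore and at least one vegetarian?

310

With no constraint there are C(11,4) = 330 possible selections.
Selections missing a whole group: no omnivores → C(6,4) = 15; no vegetarians → C(5,4) = 5.
Both groups omitted at once is impossible, so 330 − 20 = 310.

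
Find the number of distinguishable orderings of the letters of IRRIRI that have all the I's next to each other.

4

Treat the 3 copies of I as a single block. The multiset to arrange is then {III, R, R, R}, 4 items in all.
That gives (4)!/(3!) = 4 arrangements.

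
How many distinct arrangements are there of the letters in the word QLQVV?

The 5 letters of QLQVV have repeats: Q appearing twice and V appearing twice.
The number of distinct arrangements is 5!/(2!·2!) = 120/4 = 30.

30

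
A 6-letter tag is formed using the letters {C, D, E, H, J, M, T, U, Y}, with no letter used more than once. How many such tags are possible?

60480

This is a permutation of 6 out of 9: P(9,6) = 9!/3!.
9 × 8 × 7 × 6 × 5 × 4 = 60480.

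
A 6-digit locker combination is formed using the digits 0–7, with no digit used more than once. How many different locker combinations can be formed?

This is a permutation of 6 out of 8: P(8,6) = 8!/2!.
8 × 7 × 6 × 5 × 4 × 3 = 20160.

20160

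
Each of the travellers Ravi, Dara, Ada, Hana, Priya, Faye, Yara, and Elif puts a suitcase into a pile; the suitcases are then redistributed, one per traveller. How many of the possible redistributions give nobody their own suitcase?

This is the derangement count D_8: permutations of 8 items with no fixed point.
By inclusion–exclusion this is Σ_{j=0}^{8} (−1)^j C(8,j)·(8−j)!.
Computing: 40320 − 40320 + 20160 − 6720 + 1680 − 336 + 56 − 8 + 1 = 14833.

14833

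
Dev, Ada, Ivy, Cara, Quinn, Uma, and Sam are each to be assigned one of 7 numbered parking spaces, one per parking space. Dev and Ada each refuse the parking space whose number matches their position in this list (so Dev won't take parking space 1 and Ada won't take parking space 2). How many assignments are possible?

3720

Let Aᵢ (for i ∈ {1, 2}) be the placements that put person i in their forbidden parking space. Any j of these fix j positions, leaving (7−j)! ways to fill the rest, and there are C(2,j) ways to pick which j.
By inclusion–exclusion, the number of valid placements is Σ_{j=0}^{2} (−1)^j C(2,j)·(7−j)!.
Computing: 5040 − 1440 + 120 = 3720.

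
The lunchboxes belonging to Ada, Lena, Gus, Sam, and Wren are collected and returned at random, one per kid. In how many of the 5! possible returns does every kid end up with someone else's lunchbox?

Let Aᵢ be the assignments in which kid i gets their own lunchbox. We want the size of the complement of A₁∪…∪A_5.
By inclusion–exclusion this is Σ_{j=0}^{5} (−1)^j C(5,j)·(5−j)!.
Computing: 120 − 120 + 60 − 20 + 5 − 1 = 44.

44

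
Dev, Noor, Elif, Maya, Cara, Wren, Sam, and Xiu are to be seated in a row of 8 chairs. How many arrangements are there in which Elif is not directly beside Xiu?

30240

Of the 8! = 40320 arrangements, those with Elif and Xiu adjacent number 2 × 7! = 10080 (treat the pair as a block with 2 internal orders).
Complementary counting: 40320 − 10080 = 30240.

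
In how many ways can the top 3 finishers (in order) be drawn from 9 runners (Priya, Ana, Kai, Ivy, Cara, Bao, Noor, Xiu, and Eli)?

This is an ordered selection of 3 from 9: P(9,3).
That gives 9 × 8 × 7 = 504.

504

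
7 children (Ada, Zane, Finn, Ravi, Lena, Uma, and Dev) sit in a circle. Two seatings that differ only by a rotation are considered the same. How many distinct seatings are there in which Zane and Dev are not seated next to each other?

480

All circular seatings of 7 people number (6)! = 720.
Seatings with Zane beside Dev: treat them as a block with 2 internal orders, giving 2 × (5)! = 240.
Subtracting, 720 − 240 = 480.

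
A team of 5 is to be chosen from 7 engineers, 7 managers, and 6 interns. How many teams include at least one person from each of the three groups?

Total 5-person selections from all 20: C(20,5) = 15504.
Selections missing a whole group: no engineers → C(13,5) = 1287; no managers → C(13,5) = 1287; no interns → C(14,5) = 2002.
Add back selections omitting two groups (i.e. drawn from a single group): C(7,5) + C(7,5) + C(6,5) = 48.
By inclusion–exclusion: 15504 − 4576 + 48 = 10976.

10976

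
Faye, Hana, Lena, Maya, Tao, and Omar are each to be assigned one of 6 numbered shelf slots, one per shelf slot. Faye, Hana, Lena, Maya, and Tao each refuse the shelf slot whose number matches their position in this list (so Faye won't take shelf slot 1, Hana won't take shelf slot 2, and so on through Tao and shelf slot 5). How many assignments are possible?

Let Aᵢ (for 1 ≤ i ≤ 5) be the placements that put person i in their forbidden shelf slot. Any j of these fix j positions, leaving (6−j)! ways to fill the rest, and there are C(5,j) ways to pick which j.
By inclusion–exclusion, the number of valid placements is Σ_{j=0}^{5} (−1)^j C(5,j)·(6−j)!.
Computing: 720 − 600 + 240 − 60 + 10 − 1 = 309.

309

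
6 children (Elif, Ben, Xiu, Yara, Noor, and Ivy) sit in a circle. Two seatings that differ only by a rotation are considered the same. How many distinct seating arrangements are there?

Around a circle, 6 distinct people have 6!/6 = (5)! = 120 rotationally distinct seatings.

120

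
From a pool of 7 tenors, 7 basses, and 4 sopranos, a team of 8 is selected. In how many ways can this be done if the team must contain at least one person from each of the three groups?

Total 8-person selections from all 18: C(18,8) = 43758.
Subtract selections that omit an entire group: no tenors → C(11,8) = 165; no basses → C(11,8) = 165; no sopranos → C(14,8) = 3003.
Add back selections omitting two groups (i.e. drawn from a single group): C(7,8) + C(7,8) + C(4,8) = 0.
By inclusion–exclusion: 43758 − 3333 + 0 = 40425.

40425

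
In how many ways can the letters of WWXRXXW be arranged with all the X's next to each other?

20

Treat the 3 copies of X as a single block. The multiset to arrange is then {XXX, R, W, W, W}, 5 items in all.
That gives (5)!/(3!) = 20 arrangements.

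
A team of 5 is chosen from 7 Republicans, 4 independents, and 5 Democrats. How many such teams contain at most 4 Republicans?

Split by how many Republicans are chosen (0 through 4).
Sum: C(7,0)·C(9,5) + C(7,1)·C(9,4) + C(7,2)·C(9,3) + C(7,3)·C(9,2) + C(7,4)·C(9,1) = 126 + 882 + 1764 + 1260 + 315 = 4347.

4347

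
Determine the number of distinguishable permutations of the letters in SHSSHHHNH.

504

The 9 letters of SHSSHHHNH have repeats: H appearing 5 times and S appearing 3 times.
Dividing 9! = 362880 by 5!·3! = 720 for the repeated letters gives 504.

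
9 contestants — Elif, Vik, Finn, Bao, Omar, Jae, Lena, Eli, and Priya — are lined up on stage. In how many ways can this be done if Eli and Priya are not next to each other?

Of the 9! = 362880 arrangements, those with Eli and Priya adjacent number 2 × 8! = 80640 (treat the pair as a block with 2 internal orders).
Complementary counting: 362880 − 80640 = 282240.

282240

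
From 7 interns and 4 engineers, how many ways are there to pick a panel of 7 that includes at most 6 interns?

329

Split by how many interns are chosen (0 through 6).
Sum: C(7,0)·C(4,7) + C(7,1)·C(4,6) + C(7,2)·C(4,5) + C(7,3)·C(4,4) + C(7,4)·C(4,3) + C(7,5)·C(4,2) + C(7,6)·C(4,1) = 0 + 0 + 0 + 35 + 140 + 126 + 28 = 329.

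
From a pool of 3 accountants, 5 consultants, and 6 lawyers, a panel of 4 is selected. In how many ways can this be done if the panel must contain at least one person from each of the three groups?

With no constraint there are C(14,4) = 1001 possible selections.
Selections missing a whole group: no accountants → C(11,4) = 330; no consultants → C(9,4) = 126; no lawyers → C(8,4) = 70.
Add back selections omitting two groups (i.e. drawn from a single group): C(3,4) + C(5,4) + C(6,4) = 20.
By inclusion–exclusion: 1001 − 526 + 20 = 495.

495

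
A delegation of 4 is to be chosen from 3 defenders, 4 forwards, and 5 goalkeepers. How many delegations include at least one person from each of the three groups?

270

Total 4-person selections from all 12: C(12,4) = 495.
Subtract selections that omit an entire group: no defenders → C(9,4) = 126; no forwards → C(8,4) = 70; no goalkeepers → C(7,4) = 35.
Add back selections omitting two groups (i.e. drawn from a single group): C(3,4) + C(4,4) + C(5,4) = 6.
By inclusion–exclusion: 495 − 231 + 6 = 270.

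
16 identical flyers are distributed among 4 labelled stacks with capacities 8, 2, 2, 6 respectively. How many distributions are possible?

Ignoring the caps, the number of non-negative solutions to x_1+…+x_4 = 16 is C(19,3) = 969.
Subtract solutions that violate a single cap (substitute x_i' = x_i − (cap_i+1)): x_1 ≥ 9 gives C(10,3) = 120; x_2 ≥ 3 gives C(16,3) = 560; x_3 ≥ 3 gives C(16,3) = 560; x_4 ≥ 7 gives C(12,3) = 220. Together 1460.
Add back pairs where two caps are both exceeded: 35 + 35 + 1 + 286 + 84 + 84 = 525.
Subtract triples: 4 + 0 + 0 + 20 = 24.
By inclusion–exclusion the count is 969 − 1460 + 525 − 24 = 10.

10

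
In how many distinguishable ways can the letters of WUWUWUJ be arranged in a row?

WUWUWUJ has 7 letters with U appearing 3 times and W appearing 3 times.
The number of distinct arrangements is 7!/(3!·3!) = 5040/36 = 140.

140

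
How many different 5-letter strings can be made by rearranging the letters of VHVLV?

20

The 5 letters of VHVLV have repeats: V appearing 3 times.
The number of distinct arrangements is 5!/(3!) = 120/6 = 20.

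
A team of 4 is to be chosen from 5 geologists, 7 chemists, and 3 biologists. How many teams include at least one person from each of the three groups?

630

Unrestricted: C(15,4) = 1365 ways to pick any 4 of the 15.
Subtract selections that omit an entire group: no geologists → C(10,4) = 210; no chemists → C(8,4) = 70; no biologists → C(12,4) = 495.
Add back selections omitting two groups (i.e. drawn from a single group): C(5,4) + C(7,4) + C(3,4) = 40.
By inclusion–exclusion: 1365 − 775 + 40 = 630.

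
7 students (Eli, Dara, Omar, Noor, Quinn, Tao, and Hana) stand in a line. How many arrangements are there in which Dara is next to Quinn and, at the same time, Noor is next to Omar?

480

Treat {Dara,Quinn} as one block (2 orders) and {Noor,Omar} as another (2 orders).
That leaves 5 units to arrange: 2 × 2 × 5! = 4 × 120 = 480.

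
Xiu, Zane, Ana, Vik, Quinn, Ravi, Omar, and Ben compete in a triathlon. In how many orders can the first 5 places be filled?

6720

This is an ordered selection of 5 from 8: P(8,5).
That gives 8 × 7 × 6 × 5 × 4 = 6720.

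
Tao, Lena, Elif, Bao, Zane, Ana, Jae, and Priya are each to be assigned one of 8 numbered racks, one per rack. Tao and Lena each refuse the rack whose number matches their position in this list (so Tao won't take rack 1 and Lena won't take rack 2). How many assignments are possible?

30960

Let Aᵢ (for i ∈ {1, 2}) be the placements that put person i in their forbidden rack. Any j of these fix j positions, leaving (8−j)! ways to fill the rest, and there are C(2,j) ways to pick which j.
By inclusion–exclusion, the number of valid placements is Σ_{j=0}^{2} (−1)^j C(2,j)·(8−j)!.
Computing: 40320 − 10080 + 720 = 30960.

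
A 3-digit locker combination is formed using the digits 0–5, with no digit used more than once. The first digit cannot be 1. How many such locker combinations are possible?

The first digit has 6−1 = 5 choices (anything except 1).
The remaining 2 digits are filled from the other 5 symbols without repetition: 5 × 4 = 20.
Total: 5 × 20 = 100.

100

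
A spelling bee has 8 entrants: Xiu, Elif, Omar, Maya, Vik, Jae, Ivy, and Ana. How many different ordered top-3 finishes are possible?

There are 8 choices for 1st place, 7 for 2nd, and 6 for 3rd.
That gives 8 × 7 × 6 = 336.

336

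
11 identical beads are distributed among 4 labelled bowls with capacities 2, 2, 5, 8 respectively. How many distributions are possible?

44

By stars and bars, unrestricted non-negative solutions to x_1+…+x_4 = 11 number C(11+3,3) = 364.
Subtract solutions that violate a single cap (substitute x_i' = x_i − (cap_i+1)): x_1 ≥ 3 gives C(11,3) = 165; x_2 ≥ 3 gives C(11,3) = 165; x_3 ≥ 6 gives C(8,3) = 56; x_4 ≥ 9 gives C(5,3) = 10. Together 396.
Add back pairs where two caps are both exceeded: 56 + 10 + 0 + 10 + 0 + 0 = 76.
By inclusion–exclusion the count is 364 − 396 + 76 = 44.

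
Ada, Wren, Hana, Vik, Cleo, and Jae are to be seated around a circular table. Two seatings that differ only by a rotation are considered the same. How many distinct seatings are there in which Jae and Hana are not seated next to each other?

72

All circular seatings of 6 people number (5)! = 120.
Those with Jae next to Hana: fuse the pair into one unit and seat 5 units around a circle — 2·(4)! = 48.
Subtracting, 120 − 48 = 72.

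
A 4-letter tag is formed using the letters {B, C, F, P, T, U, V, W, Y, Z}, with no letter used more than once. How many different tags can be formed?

With no repetition, fill the 4 letters in order: 10 choices, then 9, down to 7.
That product is 10 × 9 × 8 × 7 = 5040.

5040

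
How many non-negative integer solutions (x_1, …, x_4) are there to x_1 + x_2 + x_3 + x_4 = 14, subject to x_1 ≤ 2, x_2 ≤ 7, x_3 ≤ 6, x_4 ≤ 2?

18

Without the upper bounds there are C(17,3) = 680 ways to split 14 among 4 variables.
Subtract solutions that violate a single cap (substitute x_i' = x_i − (cap_i+1)): x_1 ≥ 3 gives C(14,3) = 364; x_2 ≥ 8 gives C(9,3) = 84; x_3 ≥ 7 gives C(10,3) = 120; x_4 ≥ 3 gives C(14,3) = 364. Together 932.
Add back pairs where two caps are both exceeded: 20 + 35 + 165 + 0 + 20 + 35 = 275.
Subtract triples: 0 + 1 + 4 + 0 = 5.
By inclusion–exclusion the count is 680 − 932 + 275 − 5 = 18.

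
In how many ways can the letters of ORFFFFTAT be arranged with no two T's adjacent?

Total arrangements of ORFFFFTAT: 9!/(4!·2!) = 7560.
If the two T's are adjacent, glue them into one block, leaving 8 items to arrange: (8)!/(4!) = 1680 ways.
Subtracting, 7560 − 1680 = 5880 arrangements keep the T's apart.

5880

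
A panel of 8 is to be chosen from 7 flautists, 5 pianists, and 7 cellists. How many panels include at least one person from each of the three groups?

Total 8-person selections from all 19: C(19,8) = 75582.
Subtract selections that omit an entire group: no flautists → C(12,8) = 495; no pianists → C(14,8) = 3003; no cellists → C(12,8) = 495.
Add back selections omitting two groups (i.e. drawn from a single group): C(7,8) + C(5,8) + C(7,8) = 0.
By inclusion–exclusion: 75582 − 3993 + 0 = 71589.

71589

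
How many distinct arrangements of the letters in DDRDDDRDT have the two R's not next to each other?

Total arrangements of DDRDDDRDT: 9!/(6!·2!) = 252.
If the two R's are adjacent, glue them into one block, leaving 8 items to arrange: (8)!/(6!) = 56 ways.
Subtracting, 252 − 56 = 196 arrangements keep the R's apart.

196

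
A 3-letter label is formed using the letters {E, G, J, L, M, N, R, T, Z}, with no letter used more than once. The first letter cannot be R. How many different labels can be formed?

The first letter has 9−1 = 8 choices (anything except R).
The remaining 2 letters are filled from the other 8 symbols without repetition: 8 × 7 = 56.
Total: 8 × 56 = 448.

448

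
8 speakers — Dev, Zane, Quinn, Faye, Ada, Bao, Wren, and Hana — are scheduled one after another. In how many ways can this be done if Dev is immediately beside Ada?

Treat {Dev, Ada} as a single unit. There are 7 units to order, and the pair itself can be ordered 2 ways.
That gives 2 × 7! = 2 × 5040 = 10080.

10080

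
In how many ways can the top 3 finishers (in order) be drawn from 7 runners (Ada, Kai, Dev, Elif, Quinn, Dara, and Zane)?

There are 7 choices for 1st place, 6 for 2nd, and 5 for 3rd.
That gives 7 × 6 × 5 = 210.

210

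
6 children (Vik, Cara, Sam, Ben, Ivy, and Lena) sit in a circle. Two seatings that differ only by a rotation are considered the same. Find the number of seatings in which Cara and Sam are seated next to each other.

48

Glue Cara and Sam into a block (2 internal orders). Seating 5 units around a circle gives (4)! arrangements.
So 2 × (4)! = 2 × 24 = 48.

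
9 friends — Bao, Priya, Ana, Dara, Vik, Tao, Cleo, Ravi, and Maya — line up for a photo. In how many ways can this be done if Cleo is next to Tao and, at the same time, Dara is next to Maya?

20160

Treat {Cleo,Tao} as one block (2 orders) and {Dara,Maya} as another (2 orders).
That leaves 7 units to arrange: 2 × 2 × 7! = 4 × 5040 = 20160.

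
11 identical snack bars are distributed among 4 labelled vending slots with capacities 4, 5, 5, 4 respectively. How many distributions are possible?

92

Without the upper bounds there are C(14,3) = 364 ways to split 11 among 4 vending slots.
Subtract solutions that violate a single cap (substitute x_i' = x_i − (cap_i+1)): x_1 ≥ 5 gives C(9,3) = 84; x_2 ≥ 6 gives C(8,3) = 56; x_3 ≥ 6 gives C(8,3) = 56; x_4 ≥ 5 gives C(9,3) = 84. Together 280.
Add back pairs where two caps are both exceeded: 1 + 1 + 4 + 0 + 1 + 1 = 8.
By inclusion–exclusion the count is 364 − 280 + 8 = 92.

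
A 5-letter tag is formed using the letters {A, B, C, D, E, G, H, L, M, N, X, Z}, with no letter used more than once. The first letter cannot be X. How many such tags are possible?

The first letter has 12−1 = 11 choices (anything except X).
The remaining 4 letters are filled from the other 11 symbols without repetition: 11 × 10 × 9 × 8 = 7920.
Total: 11 × 7920 = 87120.

87120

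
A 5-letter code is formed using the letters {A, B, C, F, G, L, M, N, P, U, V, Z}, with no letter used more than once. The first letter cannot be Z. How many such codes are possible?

87120

The first letter has 12−1 = 11 choices (anything except Z).
The remaining 4 letters are filled from the other 11 symbols without repetition: 11 × 10 × 9 × 8 = 7920.
Total: 11 × 7920 = 87120.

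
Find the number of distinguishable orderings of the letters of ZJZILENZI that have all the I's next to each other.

Treat the 2 copies of I as a single block. The multiset to arrange is then {II, E, J, L, N, Z, Z, Z}, 8 items in all.
That gives (8)!/(3!) = 6720 arrangements.

6720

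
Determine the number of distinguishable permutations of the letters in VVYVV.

Letter multiplicities in VVYVV: V×4, Y×1.
So there are 5! / (4!) = 5 distinguishable arrangements.

5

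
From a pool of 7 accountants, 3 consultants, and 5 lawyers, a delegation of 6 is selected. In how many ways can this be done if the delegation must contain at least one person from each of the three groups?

3850

Unrestricted: C(15,6) = 5005 ways to pick any 6 of the 15.
Selections missing a whole group: no accountants → C(8,6) = 28; no consultants → C(12,6) = 924; no lawyers → C(10,6) = 210.
Add back selections omitting two groups (i.e. drawn from a single group): C(7,6) + C(3,6) + C(5,6) = 7.
By inclusion–exclusion: 5005 − 1162 + 7 = 3850.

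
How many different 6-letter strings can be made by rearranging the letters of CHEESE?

Letter multiplicities in CHEESE: C×1, E×3, H×1, S×1.
Dividing 6! = 720 by 3! = 6 for the repeated letters gives 120.

120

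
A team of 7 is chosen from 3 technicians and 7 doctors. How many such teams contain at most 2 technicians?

85

Split by how many technicians are chosen (0 through 2).
Sum: C(3,0)·C(7,7) + C(3,1)·C(7,6) + C(3,2)·C(7,5) = 1 + 21 + 63 = 85.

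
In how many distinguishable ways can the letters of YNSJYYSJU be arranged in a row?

15120

The 9 letters of YNSJYYSJU have repeats: J appearing twice, S appearing twice, and Y appearing 3 times.
Dividing 9! = 362880 by 3!·2!·2! = 24 for the repeated letters gives 15120.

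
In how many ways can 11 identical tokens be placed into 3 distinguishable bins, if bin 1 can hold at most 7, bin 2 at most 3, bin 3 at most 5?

14

By stars and bars, unrestricted non-negative solutions to x_1+…+x_3 = 11 number C(11+2,2) = 78.
Subtract solutions that violate a single cap (substitute x_i' = x_i − (cap_i+1)): x_1 ≥ 8 gives C(5,2) = 10; x_2 ≥ 4 gives C(9,2) = 36; x_3 ≥ 6 gives C(7,2) = 21. Together 67.
Add back pairs where two caps are both exceeded: 0 + 0 + 3 = 3.
By inclusion–exclusion the count is 78 − 67 + 3 = 14.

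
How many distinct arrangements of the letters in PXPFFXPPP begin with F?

168

With the first slot taken by F, it remains to arrange the other 8 letters (PXPFXPPP).
Those 8 letters have P appearing 5 times and X appearing twice, giving (8)!/(5!·2!) = 168.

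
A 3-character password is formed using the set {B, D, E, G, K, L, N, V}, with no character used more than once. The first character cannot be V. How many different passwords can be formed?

The first character has 8−1 = 7 choices (anything except V).
The remaining 2 characters are filled from the other 7 symbols without repetition: 7 × 6 = 42.
Total: 7 × 42 = 294.

294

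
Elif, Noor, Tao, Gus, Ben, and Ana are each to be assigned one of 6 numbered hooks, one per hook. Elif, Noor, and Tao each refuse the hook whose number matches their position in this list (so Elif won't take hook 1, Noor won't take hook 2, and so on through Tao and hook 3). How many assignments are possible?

426

Let Aᵢ (for i ∈ {1, 2, 3}) be the placements that put person i in their forbidden hook. Any j of these fix j positions, leaving (6−j)! ways to fill the rest, and there are C(3,j) ways to pick which j.
By inclusion–exclusion, the number of valid placements is Σ_{j=0}^{3} (−1)^j C(3,j)·(6−j)!.
Computing: 720 − 360 + 72 − 6 = 426.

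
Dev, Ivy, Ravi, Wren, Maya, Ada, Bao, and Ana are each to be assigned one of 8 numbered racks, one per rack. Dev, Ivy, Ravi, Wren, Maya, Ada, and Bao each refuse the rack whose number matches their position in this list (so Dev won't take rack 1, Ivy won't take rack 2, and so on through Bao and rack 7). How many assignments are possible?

16687

Let Aᵢ (for 1 ≤ i ≤ 7) be the placements that put person i in their forbidden rack. Any j of these fix j positions, leaving (8−j)! ways to fill the rest, and there are C(7,j) ways to pick which j.
By inclusion–exclusion, the number of valid placements is Σ_{j=0}^{7} (−1)^j C(7,j)·(8−j)!.
Computing: 40320 − 35280 + 15120 − 4200 + 840 − 126 + 14 − 1 = 16687.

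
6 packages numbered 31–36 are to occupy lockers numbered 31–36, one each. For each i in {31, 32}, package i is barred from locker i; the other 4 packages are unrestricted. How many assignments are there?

Let Aᵢ (for i ∈ {31, 32}) be the placements that put package i in its forbidden locker. Any j of these fix j positions, leaving (6−j)! ways to fill the rest, and there are C(2,j) ways to pick which j.
By inclusion–exclusion, the number of valid placements is Σ_{j=0}^{2} (−1)^j C(2,j)·(6−j)!.
Computing: 720 − 240 + 24 = 504.

504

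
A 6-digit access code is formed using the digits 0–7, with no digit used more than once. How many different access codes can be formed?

Choose and order 6 of the 8 symbols: the first digit has 8 options, the next 7, and so on down to 3.
8 × 7 × 6 × 5 × 4 × 3 = 20160.

20160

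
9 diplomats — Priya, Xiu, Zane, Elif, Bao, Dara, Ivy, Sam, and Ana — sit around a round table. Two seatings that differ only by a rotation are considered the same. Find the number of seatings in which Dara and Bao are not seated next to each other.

30240

Without the restriction there are (8)! = 40320 seatings.
Those with Dara next to Bao: fuse the pair into one unit and seat 8 units around a circle — 2·(7)! = 10080.
Subtracting, 40320 − 10080 = 30240.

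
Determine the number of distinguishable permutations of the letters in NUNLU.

30

NUNLU has 5 letters with N appearing twice and U appearing twice.
Dividing 5! = 120 by 2!·2! = 4 for the repeated letters gives 30.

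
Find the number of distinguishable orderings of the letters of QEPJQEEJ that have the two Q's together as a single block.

Treat the 2 copies of Q as a single block. The multiset to arrange is then {QQ, E, E, E, J, J, P}, 7 items in all.
That gives (7)!/(3!·2!) = 420 arrangements.

420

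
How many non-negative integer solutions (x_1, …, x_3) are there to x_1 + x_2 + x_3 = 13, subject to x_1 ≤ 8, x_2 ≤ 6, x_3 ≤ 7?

41

Ignoring the caps, the number of non-negative solutions to x_1+…+x_3 = 13 is C(15,2) = 105.
Subtract solutions that violate a single cap (substitute x_i' = x_i − (cap_i+1)): x_1 ≥ 9 gives C(6,2) = 15; x_2 ≥ 7 gives C(8,2) = 28; x_3 ≥ 8 gives C(7,2) = 21. Together 64.
No two caps can be exceeded simultaneously, so the pair terms are all 0.
By inclusion–exclusion the count is 105 − 64 + 0 = 41.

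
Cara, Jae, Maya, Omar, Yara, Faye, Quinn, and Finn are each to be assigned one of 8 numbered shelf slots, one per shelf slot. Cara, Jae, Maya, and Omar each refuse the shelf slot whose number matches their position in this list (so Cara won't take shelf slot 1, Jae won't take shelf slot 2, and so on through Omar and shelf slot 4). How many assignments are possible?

24024

Let Aᵢ (for 1 ≤ i ≤ 4) be the placements that put person i in their forbidden shelf slot. Any j of these fix j positions, leaving (8−j)! ways to fill the rest, and there are C(4,j) ways to pick which j.
By inclusion–exclusion, the number of valid placements is Σ_{j=0}^{4} (−1)^j C(4,j)·(8−j)!.
Computing: 40320 − 20160 + 4320 − 480 + 24 = 24024.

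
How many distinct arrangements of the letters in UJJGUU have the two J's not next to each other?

40

Total arrangements of UJJGUU: 6!/(3!·2!) = 60.
If the two J's are adjacent, glue them into one block, leaving 5 items to arrange: (5)!/(3!) = 20 ways.
Subtracting, 60 − 20 = 40 arrangements keep the J's apart.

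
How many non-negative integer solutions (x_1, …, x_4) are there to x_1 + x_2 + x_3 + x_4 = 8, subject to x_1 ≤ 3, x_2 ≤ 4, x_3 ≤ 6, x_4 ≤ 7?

Ignoring the caps, the number of non-negative solutions to x_1+…+x_4 = 8 is C(11,3) = 165.
Subtract solutions that violate a single cap (substitute x_i' = x_i − (cap_i+1)): x_1 ≥ 4 gives C(7,3) = 35; x_2 ≥ 5 gives C(6,3) = 20; x_3 ≥ 7 gives C(4,3) = 4; x_4 ≥ 8 gives C(3,3) = 1. Together 60.
No two caps can be exceeded simultaneously, so the pair terms are all 0.
By inclusion–exclusion the count is 165 − 60 + 0 = 105.

105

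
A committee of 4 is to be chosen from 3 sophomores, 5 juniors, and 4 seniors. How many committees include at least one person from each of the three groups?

270

Unrestricted: C(12,4) = 495 ways to pick any 4 of the 12.
Subtract selections that omit an entire group: no sophomores → C(9,4) = 126; no juniors → C(7,4) = 35; no seniors → C(8,4) = 70.
Add back selections omitting two groups (i.e. drawn from a single group): C(3,4) + C(5,4) + C(4,4) = 6.
By inclusion–exclusion: 495 − 231 + 6 = 270.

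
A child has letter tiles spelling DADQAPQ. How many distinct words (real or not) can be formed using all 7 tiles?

The 7 letters of DADQAPQ have repeats: A appearing twice, D appearing twice, and Q appearing twice.
The number of distinct arrangements is 7!/(2!·2!·2!) = 5040/8 = 630.

630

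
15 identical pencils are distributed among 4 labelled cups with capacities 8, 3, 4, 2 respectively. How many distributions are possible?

Without the upper bounds there are C(18,3) = 816 ways to split 15 among 4 cups.
Subtract solutions that violate a single cap (substitute x_i' = x_i − (cap_i+1)): x_1 ≥ 9 gives C(9,3) = 84; x_2 ≥ 4 gives C(14,3) = 364; x_3 ≥ 5 gives C(13,3) = 286; x_4 ≥ 3 gives C(15,3) = 455. Together 1189.
Add back pairs where two caps are both exceeded: 10 + 4 + 20 + 84 + 165 + 120 = 403.
Subtract triples: 0 + 0 + 0 + 20 = 20.
By inclusion–exclusion the count is 816 − 1189 + 403 − 20 = 10.

10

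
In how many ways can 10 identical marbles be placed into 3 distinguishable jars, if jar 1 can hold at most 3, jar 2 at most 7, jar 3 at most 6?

22

Without the upper bounds there are C(12,2) = 66 ways to split 10 among 3 jars.
Subtract solutions that violate a single cap (substitute x_i' = x_i − (cap_i+1)): x_1 ≥ 4 gives C(8,2) = 28; x_2 ≥ 8 gives C(4,2) = 6; x_3 ≥ 7 gives C(5,2) = 10. Together 44.
No two caps can be exceeded simultaneously, so the pair terms are all 0.
By inclusion–exclusion the count is 66 − 44 + 0 = 22.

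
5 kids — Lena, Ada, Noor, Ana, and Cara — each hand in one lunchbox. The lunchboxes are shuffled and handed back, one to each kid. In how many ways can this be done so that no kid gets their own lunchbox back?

Let Aᵢ be the assignments in which kid i gets their own lunchbox. We want the size of the complement of A₁∪…∪A_5.
By inclusion–exclusion this is Σ_{j=0}^{5} (−1)^j C(5,j)·(5−j)!.
Computing: 120 − 120 + 60 − 20 + 5 − 1 = 44.

44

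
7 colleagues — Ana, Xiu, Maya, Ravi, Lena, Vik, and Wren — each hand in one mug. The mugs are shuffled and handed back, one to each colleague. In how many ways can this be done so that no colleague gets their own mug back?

Let Aᵢ be the assignments in which colleague i gets their own mug. We want the size of the complement of A₁∪…∪A_7.
By inclusion–exclusion this is Σ_{j=0}^{7} (−1)^j C(7,j)·(7−j)!.
Computing: 5040 − 5040 + 2520 − 840 + 210 − 42 + 7 − 1 = 1854.

1854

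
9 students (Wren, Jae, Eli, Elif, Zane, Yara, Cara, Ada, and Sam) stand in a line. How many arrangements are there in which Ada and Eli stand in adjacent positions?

80640

Place the 7 others and the Ada-Eli pair as 8 objects in a line; the pair has 2 internal arrangements.
That gives 2 × 8! = 2 × 40320 = 80640.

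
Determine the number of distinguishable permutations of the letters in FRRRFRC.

The 7 letters of FRRRFRC have repeats: F appearing twice and R appearing 4 times.
So there are 7! / (4!·2!) = 105 distinguishable arrangements.

105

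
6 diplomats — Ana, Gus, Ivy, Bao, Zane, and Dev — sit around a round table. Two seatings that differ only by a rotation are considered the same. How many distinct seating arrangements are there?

Fix one person's seat to break rotational symmetry; the remaining 5 people can be arranged in (5)! = 120 ways.

120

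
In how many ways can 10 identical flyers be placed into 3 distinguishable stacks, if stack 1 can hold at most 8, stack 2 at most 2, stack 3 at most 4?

12

Without the upper bounds there are C(12,2) = 66 ways to split 10 among 3 stacks.
Subtract solutions that violate a single cap (substitute x_i' = x_i − (cap_i+1)): x_1 ≥ 9 gives C(3,2) = 3; x_2 ≥ 3 gives C(9,2) = 36; x_3 ≥ 5 gives C(7,2) = 21. Together 60.
Add back pairs where two caps are both exceeded: 0 + 0 + 6 = 6.
By inclusion–exclusion the count is 66 − 60 + 6 = 12.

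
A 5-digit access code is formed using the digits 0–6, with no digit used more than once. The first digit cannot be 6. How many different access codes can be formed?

2160

The first digit has 7−1 = 6 choices (anything except 6).
The remaining 4 digits are filled from the other 6 symbols without repetition: 6 × 5 × 4 × 3 = 360.
Total: 6 × 360 = 2160.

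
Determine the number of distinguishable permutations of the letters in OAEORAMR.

5040

OAEORAMR has 8 letters with A appearing twice, O appearing twice, and R appearing twice.
Dividing 8! = 40320 by 2!·2!·2! = 8 for the repeated letters gives 5040.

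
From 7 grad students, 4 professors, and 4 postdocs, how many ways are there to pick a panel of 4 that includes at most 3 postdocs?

Split by how many postdocs are chosen (0 through 3).
Sum: C(4,0)·C(11,4) + C(4,1)·C(11,3) + C(4,2)·C(11,2) + C(4,3)·C(11,1) = 330 + 660 + 330 + 44 = 1364.

1364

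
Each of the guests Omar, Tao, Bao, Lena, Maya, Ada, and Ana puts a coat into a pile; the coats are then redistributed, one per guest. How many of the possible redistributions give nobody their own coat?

1854

This is the derangement count D_7: permutations of 7 items with no fixed point.
By inclusion–exclusion this is Σ_{j=0}^{7} (−1)^j C(7,j)·(7−j)!.
Computing: 5040 − 5040 + 2520 − 840 + 210 − 42 + 7 − 1 = 1854.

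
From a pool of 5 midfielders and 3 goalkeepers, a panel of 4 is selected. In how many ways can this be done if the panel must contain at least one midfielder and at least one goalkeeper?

With no constraint there are C(8,4) = 70 possible selections.
Subtract selections that omit an entire group: no midfielders → C(3,4) = 0; no goalkeepers → C(5,4) = 5.
Both groups omitted at once is impossible, so 70 − 5 = 65.

65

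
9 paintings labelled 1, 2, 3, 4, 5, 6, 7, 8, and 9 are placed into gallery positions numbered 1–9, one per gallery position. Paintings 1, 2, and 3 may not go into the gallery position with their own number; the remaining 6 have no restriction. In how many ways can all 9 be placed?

256320

Let Aᵢ (for i ∈ {1, 2, 3}) be the placements that put painting i in its forbidden gallery position. Any j of these fix j positions, leaving (9−j)! ways to fill the rest, and there are C(3,j) ways to pick which j.
By inclusion–exclusion, the number of valid placements is Σ_{j=0}^{3} (−1)^j C(3,j)·(9−j)!.
Computing: 362880 − 120960 + 15120 − 720 = 256320.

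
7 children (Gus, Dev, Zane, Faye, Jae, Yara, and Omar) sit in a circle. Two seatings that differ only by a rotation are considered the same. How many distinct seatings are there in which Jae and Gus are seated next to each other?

240

Glue Jae and Gus into a block (2 internal orders). Seating 6 units around a circle gives (5)! arrangements.
So 2 × (5)! = 2 × 120 = 240.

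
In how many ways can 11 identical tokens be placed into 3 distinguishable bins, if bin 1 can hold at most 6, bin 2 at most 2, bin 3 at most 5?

Ignoring the caps, the number of non-negative solutions to x_1+…+x_3 = 11 is C(13,2) = 78.
Subtract solutions that violate a single cap (substitute x_i' = x_i − (cap_i+1)): x_1 ≥ 7 gives C(6,2) = 15; x_2 ≥ 3 gives C(10,2) = 45; x_3 ≥ 6 gives C(7,2) = 21. Together 81.
Add back pairs where two caps are both exceeded: 3 + 0 + 6 = 9.
By inclusion–exclusion the count is 78 − 81 + 9 = 6.

6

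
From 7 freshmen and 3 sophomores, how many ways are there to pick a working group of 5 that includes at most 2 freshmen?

21

Split by how many freshmen are chosen (0 through 2).
Sum: C(7,0)·C(3,5) + C(7,1)·C(3,4) + C(7,2)·C(3,3) = 0 + 0 + 21 = 21.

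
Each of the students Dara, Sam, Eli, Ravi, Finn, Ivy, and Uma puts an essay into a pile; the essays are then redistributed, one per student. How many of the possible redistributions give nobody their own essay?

Count assignments avoiding every fixed point. For any j of the 7 students fixed to their own essay, the other 7−j can be arranged in (7−j)! ways.
By inclusion–exclusion this is Σ_{j=0}^{7} (−1)^j C(7,j)·(7−j)!.
Computing: 5040 − 5040 + 2520 − 840 + 210 − 42 + 7 − 1 = 1854.

1854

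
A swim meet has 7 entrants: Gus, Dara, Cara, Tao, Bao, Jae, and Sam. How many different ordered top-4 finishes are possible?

There are 7 choices for 1st place, 6 for 2nd, and so on down to 4 for position 4.
That gives 7 × 6 × 5 × 4 = 840.

840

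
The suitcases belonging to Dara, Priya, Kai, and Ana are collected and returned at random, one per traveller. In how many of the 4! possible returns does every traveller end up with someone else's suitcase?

Count assignments avoiding every fixed point. For any j of the 4 travellers fixed to their own suitcase, the other 4−j can be arranged in (4−j)! ways.
By inclusion–exclusion this is Σ_{j=0}^{4} (−1)^j C(4,j)·(4−j)!.
Computing: 24 − 24 + 12 − 4 + 1 = 9.

9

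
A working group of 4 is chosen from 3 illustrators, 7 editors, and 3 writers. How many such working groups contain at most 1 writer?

570

Split by how many writers are chosen (0 through 1).
Sum: C(3,0)·C(10,4) + C(3,1)·C(10,3) = 210 + 360 = 570.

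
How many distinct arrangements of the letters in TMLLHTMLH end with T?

1680

With the last slot taken by T, it remains to arrange the other 8 letters (MLLHTMLH).
Those 8 letters have H appearing twice, L appearing 3 times, and M appearing twice, giving (8)!/(3!·2!·2!) = 1680.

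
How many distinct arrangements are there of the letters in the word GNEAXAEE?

The 8 letters of GNEAXAEE have repeats: A appearing twice and E appearing 3 times.
The number of distinct arrangements is 8!/(3!·2!) = 40320/12 = 3360.

3360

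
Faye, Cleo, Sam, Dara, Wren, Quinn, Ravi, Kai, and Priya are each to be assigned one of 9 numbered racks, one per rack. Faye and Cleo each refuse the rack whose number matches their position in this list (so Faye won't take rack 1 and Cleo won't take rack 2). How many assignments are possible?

Let Aᵢ (for i ∈ {1, 2}) be the placements that put person i in their forbidden rack. Any j of these fix j positions, leaving (9−j)! ways to fill the rest, and there are C(2,j) ways to pick which j.
By inclusion–exclusion, the number of valid placements is Σ_{j=0}^{2} (−1)^j C(2,j)·(9−j)!.
Computing: 362880 − 80640 + 5040 = 287280.

287280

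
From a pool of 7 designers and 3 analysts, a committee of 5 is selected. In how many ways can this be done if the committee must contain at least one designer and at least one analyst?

With no constraint there are C(10,5) = 252 possible selections.
Subtract selections that omit an entire group: no designers → C(3,5) = 0; no analysts → C(7,5) = 21.
Both groups omitted at once is impossible, so 252 − 21 = 231.

231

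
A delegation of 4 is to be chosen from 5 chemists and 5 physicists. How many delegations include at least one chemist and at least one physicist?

With no constraint there are C(10,4) = 210 possible selections.
Subtract selections that omit an entire group: no chemists → C(5,4) = 5; no physicists → C(5,4) = 5.
Both groups omitted at once is impossible, so 210 − 10 = 200.

200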